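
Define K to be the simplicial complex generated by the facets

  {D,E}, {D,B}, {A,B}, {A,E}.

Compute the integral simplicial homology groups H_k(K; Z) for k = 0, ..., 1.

Order the vertices as A < B < D < E. Listing each simplex with vertices in this order, K has dimension 1 with simplices:

  0-simplices (4): A, B, D, E
  1-simplices (4): AB, AE, BD, DE

so the chain groups are C_0 ≅ Z^4, C_1 ≅ Z^4.

The boundary map ∂_1: C_1 → C_0 is given by ∂[p,q] = [q] − [p].
This gives a 4×4 integer matrix of rank 3; reducing to Smith normal form yields diagonal entries (1,1,1).

Computing H_k = (kernel of ∂_k) / (image of ∂_{k+1}):

  H_0: rank C_0 − rank ∂_1 = 4 − 3 = 1, and the invariant factors of ∂_1 are all 1, so H_0 = Z.
  H_1: rank ker ∂_1 − rank ∂_2 = (4 − 3) − 0 = 1, and there is no ∂_2, so H_1 = Z.

H_0 ≅ Z,  H_1 ≅ Z.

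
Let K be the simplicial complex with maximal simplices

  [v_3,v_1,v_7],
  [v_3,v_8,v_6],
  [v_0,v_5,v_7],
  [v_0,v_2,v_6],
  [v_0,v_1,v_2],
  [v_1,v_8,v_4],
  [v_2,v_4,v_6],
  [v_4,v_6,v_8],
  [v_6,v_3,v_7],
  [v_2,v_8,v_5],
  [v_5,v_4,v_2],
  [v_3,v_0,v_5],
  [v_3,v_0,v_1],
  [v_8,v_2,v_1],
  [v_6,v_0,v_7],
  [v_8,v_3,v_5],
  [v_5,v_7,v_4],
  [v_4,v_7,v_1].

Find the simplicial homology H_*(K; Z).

H_0 ≅ Z,  H_1 ≅ Z × Z/2,  H_2 = 0.

We work with the vertex ordering v_0 < v_1 < v_2 < v_3 < v_4 < v_5 < v_6 < v_7 < v_8. The simplices of K, each written with vertices in increasing order, are:

  0-simplices (9): [v_0], [v_1], [v_2], [v_3], [v_4], [v_5], [v_6], [v_7], [v_8]
  1-simplices (27): (27 of them)
  2-simplices (18): (18 of them)

so the chain groups are C_0 ≅ Z^9, C_1 ≅ Z^27, C_2 ≅ Z^18.

Boundary ∂_1: C_1 → C_0 sends each edge [p,q] (with p < q) to q − p. For instance
  ∂[v_0,v_5] = [v_5] − [v_0].
The 9×27 boundary matrix has rank 8 and Smith normal form diag(1,1,1,1,1,1,1,1).

Boundary ∂_2: C_2 → C_1 maps a triangle to the signed sum of its edges. For instance
  ∂[v_3,v_6,v_7] = [v_6,v_7] − [v_3,v_7] + [v_3,v_6],
  ∂[v_0,v_6,v_7] = [v_6,v_7] − [v_0,v_7] + [v_0,v_6].
As a 27×18 matrix over Z this has rank 18, with invariant factors (1,1,1,1,1,1,1,1,1,1,1,1,1,1,1,1,1,2).

Computing H_k = (kernel of ∂_k) / (image of ∂_{k+1}):

  H_0: rank C_0 − rank ∂_1 = 9 − 8 = 1, and the invariant factors of ∂_1 are all 1, so H_0 ≅ Z.
  H_1: rank ker ∂_1 − rank ∂_2 = (27 − 8) − 18 = 1, and ∂_2 has invariant factor 2 > 1, so H_1 ≅ Z × Z/2.
  H_2: rank ker ∂_2 − rank ∂_3 = (18 − 18) − 0 = 0, and there is no ∂_3, so H_2 ≅ 0.

As a check, the Euler characteristic is 9 − 27 + 18 = 0, which agrees with 1 − 1 + 0 = 0.
(K is a triangulation of the Klein bottle.)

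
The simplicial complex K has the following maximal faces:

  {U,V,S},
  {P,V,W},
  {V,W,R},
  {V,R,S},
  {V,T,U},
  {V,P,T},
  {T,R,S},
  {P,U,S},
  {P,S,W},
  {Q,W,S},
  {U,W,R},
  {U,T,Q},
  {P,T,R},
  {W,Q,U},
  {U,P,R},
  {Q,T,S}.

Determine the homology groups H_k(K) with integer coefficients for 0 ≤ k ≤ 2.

Take the total order P < Q < R < S < T < U < V < W on the vertex set. Then K (dimension 2) consists of the simplices:

  0-simplices (8): P, Q, R, S, T, U, V, W
  1-simplices (24): PR, PS, PT, PU, PV, PW, QS, QT, QU, QW, RS, RT, RU, RV, RW, ST, SU, SV, SW, TU, TV, UV, UW, VW
  2-simplices (16): PRT, PRU, PSU, PSW, PTV, PVW, QST, QSW, QTU, QUW, RST, RSV, RUW, RVW, SUV, TUV

so the chain groups are C_0 ≅ Z^8, C_1 ≅ Z^24, C_2 ≅ Z^16.

The boundary map ∂_1: C_1 → C_0 is given by ∂[p,q] = [q] − [p]. For instance
  ∂RV = V − R.
As a 8×24 matrix over Z this has rank 7, with invariant factors (1,1,1,1,1,1,1).

The boundary map ∂_2: C_2 → C_1 acts by ∂[p,q,r] = [q,r] − [p,r] + [p,q]. For instance
  ∂PTV = TV − PV + PT,
  ∂RST = ST − RT + RS.
As a 24×16 matrix over Z this has rank 15, with invariant factors (1,1,1,1,1,1,1,1,1,1,1,1,1,1,1).

From H_k ≅ ker(∂_k) / im(∂_{k+1}) we obtain:

  H_0: rank C_0 − rank ∂_1 = 8 − 7 = 1, and the invariant factors of ∂_1 are all 1, so H_0 = Z.
  H_1: rank ker ∂_1 − rank ∂_2 = (24 − 7) − 15 = 2, and the invariant factors of ∂_2 are all 1, so H_1 = Z^2.
  H_2: rank ker ∂_2 − rank ∂_3 = (16 − 15) − 0 = 1, and there is no ∂_3, so H_2 = Z.

As a check, the Euler characteristic is 8 − 24 + 16 = 0, which agrees with 1 − 2 + 1 = 0.

H_0 = Z,  H_1 = Z^2,  H_2 = Z.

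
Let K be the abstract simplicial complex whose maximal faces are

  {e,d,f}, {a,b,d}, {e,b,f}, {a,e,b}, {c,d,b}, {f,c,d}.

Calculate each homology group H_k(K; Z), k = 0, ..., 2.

Fix the vertex order a < b < c < d < e < f and write every simplex with vertices in increasing order. Then dim K = 2 and the simplices of K are:

  0-simplices (6): a, b, c, d, e, f
  1-simplices (12): ab, ad, ae, bc, bd, be, bf, cd, cf, de, df, ef
  2-simplices (6): abd, abe, bcd, bef, cdf, def

Hence C_0 ≅ Z^6, C_1 ≅ Z^12, C_2 ≅ Z^6.

∂_1: C_1 → C_0 is given by ∂[p,q] = [q] − [p]. For instance
  ∂bd = d − b.
As a 6×12 matrix over Z this has rank 5, with invariant factors (1,1,1,1,1).

∂_2: C_2 → C_1 sends each 2-simplex [p,q,r] to [q,r] − [p,r] + [p,q]. For instance
  ∂abd = bd − ad + ab,
  ∂bcd = cd − bd + bc.
The resulting 12×6 matrix has rank 6, and its Smith normal form has invariant factors (1,1,1,1,1,1).

Computing H_k = (kernel of ∂_k) / (image of ∂_{k+1}):

  H_0: rank C_0 − rank ∂_1 = 6 − 5 = 1, and the invariant factors of ∂_1 are all 1, so H_0 = Z.
  H_1: rank ker ∂_1 − rank ∂_2 = (12 − 5) − 6 = 1, and the invariant factors of ∂_2 are all 1, so H_1 = Z.
  H_2: rank ker ∂_2 − rank ∂_3 = (6 − 6) − 0 = 0, and there is no ∂_3, so H_2 = 0.

H_0 ≅ Z,  H_1 ≅ Z,  H_2 = 0.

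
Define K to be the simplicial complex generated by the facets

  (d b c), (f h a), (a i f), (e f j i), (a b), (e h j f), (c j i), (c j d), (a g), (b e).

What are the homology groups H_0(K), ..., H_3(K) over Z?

H_0 = Z,  H_1 = Z^2,  H_2 = 0,  H_3 = 0.

Order the vertices as a < b < c < d < e < f < g < h < i < j. Listing each simplex with vertices in this order, K has dimension 3 with simplices:

  0-simplices (10): a, b, c, d, e, f, g, h, i, j
  1-simplices (21): ab, af, ag, ah, ai, bc, bd, be, cd, ci, cj, dj, ef, eh, ei, ej, fh, fi, fj, hj, ij
  2-simplices (12): afh, afi, bcd, cdj, cij, efh, efi, efj, ehj, eij, fhj, fij
  3-simplices (2): efhj, efij

so the chain groups are C_0 ≅ Z^10, C_1 ≅ Z^21, C_2 ≅ Z^12, C_3 ≅ Z^2.

The boundary map ∂_1: C_1 → C_0 is given by ∂[p,q] = [q] − [p].
As a 10×21 matrix over Z this has rank 9, with invariant factors (1,1,1,1,1,1,1,1,1).

∂_2: C_2 → C_1 acts by ∂[p,q,r] = [q,r] − [p,r] + [p,q]. For instance
  ∂afh = fh − ah + af,
  ∂fhj = hj − fj + fh.
The resulting 21×12 matrix has rank 10, and its Smith normal form has invariant factors (1,1,1,1,1,1,1,1,1,1).

∂_3: C_3 → C_2 sends each 3-simplex σ to the alternating sum Σ_i (−1)^i (σ with its i-th vertex removed). For instance
  ∂efij = fij − eij + efj − efi,
  ∂efhj = fhj − ehj + efj − efh.
The 12×2 boundary matrix has rank 2 and Smith normal form diag(1,1).

Computing H_k = (kernel of ∂_k) / (image of ∂_{k+1}):

  H_0: rank C_0 − rank ∂_1 = 10 − 9 = 1, and the invariant factors of ∂_1 are all 1, so H_0 ≅ Z.
  H_1: rank ker ∂_1 − rank ∂_2 = (21 − 9) − 10 = 2, and the invariant factors of ∂_2 are all 1, so H_1 ≅ Z^2.
  H_2: rank ker ∂_2 − rank ∂_3 = (12 − 10) − 2 = 0, and the invariant factors of ∂_3 are all 1, so H_2 ≅ 0.
  H_3: rank ker ∂_3 − rank ∂_4 = (2 − 2) − 0 = 0, and there is no ∂_4, so H_3 ≅ 0.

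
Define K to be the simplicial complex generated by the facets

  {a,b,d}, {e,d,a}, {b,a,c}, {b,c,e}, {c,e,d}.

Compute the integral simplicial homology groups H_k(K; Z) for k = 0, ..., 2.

Order the vertices as a < b < c < d < e. Listing each simplex with vertices in this order, K has dimension 2 with simplices:

  0-simplices (5): a, b, c, d, e
  1-simplices (10): ab, ac, ad, ae, bc, bd, be, cd, ce, de
  2-simplices (5): abc, abd, ade, bce, cde

so the chain groups are C_0 ≅ Z^5, C_1 ≅ Z^10, C_2 ≅ Z^5.

∂_1: C_1 → C_0 maps an edge to its endpoints' difference, ∂[p,q] = q − p.
As a 5×10 matrix over Z this has rank 4, with invariant factors (1,1,1,1).

The boundary map ∂_2: C_2 → C_1 acts by ∂[p,q,r] = [q,r] − [p,r] + [p,q]. For instance
  ∂cde = de − ce + cd,
  ∂abc = bc − ac + ab.
The 10×5 boundary matrix has rank 5 and Smith normal form diag(1,1,1,1,1).

From H_k ≅ ker(∂_k) / im(∂_{k+1}) we obtain:

  H_0: rank C_0 − rank ∂_1 = 5 − 4 = 1, and the invariant factors of ∂_1 are all 1, so H_0 ≅ Z.
  H_1: rank ker ∂_1 − rank ∂_2 = (10 − 4) − 5 = 1, and the invariant factors of ∂_2 are all 1, so H_1 ≅ Z.
  H_2: rank ker ∂_2 − rank ∂_3 = (5 − 5) − 0 = 0, and there is no ∂_3, so H_2 ≅ 0.

H_0 = Z,  H_1 = Z,  H_2 = 0.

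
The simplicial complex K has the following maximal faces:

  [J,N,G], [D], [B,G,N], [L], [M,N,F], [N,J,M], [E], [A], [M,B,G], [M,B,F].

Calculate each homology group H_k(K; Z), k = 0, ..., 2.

H_0 = Z^5,  H_1 = Z,  H_2 = 0.

Fix the vertex order A < B < D < E < F < G < J < L < M < N and write every simplex with vertices in increasing order. Then dim K = 2 and the simplices of K are:

  0-simplices (10): A, B, D, E, F, G, J, L, M, N
  1-simplices (12): BF, BG, BM, BN, FM, FN, GJ, GM, GN, JM, JN, MN
  2-simplices (6): BFM, BGM, BGN, FMN, GJN, JMN

so the chain groups are C_0 ≅ Z^10, C_1 ≅ Z^12, C_2 ≅ Z^6.

The boundary map ∂_1: C_1 → C_0 is given by ∂[p,q] = [q] − [p].
The 10×12 boundary matrix has rank 5 and Smith normal form diag(1,1,1,1,1).

∂_2: C_2 → C_1 acts by ∂[p,q,r] = [q,r] − [p,r] + [p,q]. For instance
  ∂BFM = FM − BM + BF,
  ∂JMN = MN − JN + JM.
This gives a 12×6 integer matrix of rank 6; reducing to Smith normal form yields diagonal entries (1,1,1,1,1,1).

From H_k ≅ ker(∂_k) / im(∂_{k+1}) we obtain:

  H_0: rank C_0 − rank ∂_1 = 10 − 5 = 5, and the invariant factors of ∂_1 are all 1, so H_0 = Z^5.
  H_1: rank ker ∂_1 − rank ∂_2 = (12 − 5) − 6 = 1, and the invariant factors of ∂_2 are all 1, so H_1 = Z.
  H_2: rank ker ∂_2 − rank ∂_3 = (6 − 6) − 0 = 0, and there is no ∂_3, so H_2 = 0.

(K is a triangulation of the disjoint union of the cylinder S^1 x I and a set of 4 points.)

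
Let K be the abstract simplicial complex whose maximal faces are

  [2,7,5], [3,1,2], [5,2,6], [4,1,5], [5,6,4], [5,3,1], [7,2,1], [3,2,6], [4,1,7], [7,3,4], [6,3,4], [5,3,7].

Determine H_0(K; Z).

K has 7 vertices, 18 edges, 12 triangles.
rank ∂_0 = 0, rank ∂_1 = 6 ⇒ b_0 = 7 − 0 − 6 = 1; all invariant factors of ∂_1 are 1 so no torsion. So H_0 ≅ Z.

H_0 ≅ Z.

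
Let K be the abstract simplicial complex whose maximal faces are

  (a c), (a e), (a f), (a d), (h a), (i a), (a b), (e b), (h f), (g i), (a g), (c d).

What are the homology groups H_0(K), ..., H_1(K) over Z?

We work with the vertex ordering a < b < c < d < e < f < g < h < i. The simplices of K, each written with vertices in increasing order, are:

  0-simplices (9): a, b, c, d, e, f, g, h, i
  1-simplices (12): ab, ac, ad, ae, af, ag, ah, ai, be, cd, fh, gi

Hence C_0 ≅ Z^9, C_1 ≅ Z^12.

Boundary ∂_1: C_1 → C_0 maps an edge to its endpoints' difference, ∂[p,q] = q − p. For instance
  ∂ag = g − a.
The resulting 9×12 matrix has rank 8, and its Smith normal form has invariant factors (1,1,1,1,1,1,1,1).

Reading off H_k = ker ∂_k / im ∂_{k+1}:

  H_0: rank C_0 − rank ∂_1 = 9 − 8 = 1, and the invariant factors of ∂_1 are all 1, so H_0 ≅ Z.
  H_1: rank ker ∂_1 − rank ∂_2 = (12 − 8) − 0 = 4, and there is no ∂_2, so H_1 ≅ Z^4.

H_0 ≅ Z,  H_1 ≅ Z^4.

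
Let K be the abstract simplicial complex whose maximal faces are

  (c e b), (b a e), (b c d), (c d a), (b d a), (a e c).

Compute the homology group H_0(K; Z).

We work with the vertex ordering a < b < c < d < e. The simplices of K, each written with vertices in increasing order, are:

  0-simplices (5): a, b, c, d, e
  1-simplices (9): ab, ac, ad, ae, bc, bd, be, cd, ce
  2-simplices (6): abd, abe, acd, ace, bcd, bce

giving chain groups C_0 ≅ Z^5, C_1 ≅ Z^9, C_2 ≅ Z^6.

The boundary map ∂_1: C_1 → C_0 is given by ∂[p,q] = [q] − [p]. For instance
  ∂ce = e − c.
This gives a 5×9 integer matrix of rank 4; reducing to Smith normal form yields diagonal entries (1,1,1,1).

The boundary map ∂_2: C_2 → C_1 sends each 2-simplex [p,q,r] to [q,r] − [p,r] + [p,q]. For instance
  ∂abe = be − ae + ab,
  ∂bce = ce − be + bc.
The resulting 9×6 matrix has rank 5, and its Smith normal form has invariant factors (1,1,1,1,1).

From H_k ≅ ker(∂_k) / im(∂_{k+1}) we obtain:

  H_0: rank C_0 − rank ∂_1 = 5 − 4 = 1, and the invariant factors of ∂_1 are all 1, so H_0 = Z.

H_0 = Z.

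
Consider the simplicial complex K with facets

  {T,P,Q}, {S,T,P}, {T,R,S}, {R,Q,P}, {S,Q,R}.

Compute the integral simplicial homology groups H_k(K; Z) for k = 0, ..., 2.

Fix the vertex order P < Q < R < S < T and write every simplex with vertices in increasing order. Then dim K = 2 and the simplices of K are:

  0-simplices (5): P, Q, R, S, T
  1-simplices (10): PQ, PR, PS, PT, QR, QS, QT, RS, RT, ST
  2-simplices (5): PQR, PQT, PST, QRS, RST

giving chain groups C_0 ≅ Z^5, C_1 ≅ Z^10, C_2 ≅ Z^5.

Boundary ∂_1: C_1 → C_0 sends each edge [p,q] (with p < q) to q − p. For instance
  ∂QR = R − Q.
The resulting 5×10 matrix has rank 4, and its Smith normal form has invariant factors (1,1,1,1).

∂_2: C_2 → C_1 acts by ∂[p,q,r] = [q,r] − [p,r] + [p,q]. For instance
  ∂PQT = QT − PT + PQ,
  ∂RST = ST − RT + RS.
The 10×5 boundary matrix has rank 5 and Smith normal form diag(1,1,1,1,1).

Computing H_k = (kernel of ∂_k) / (image of ∂_{k+1}):

  H_0: rank C_0 − rank ∂_1 = 5 − 4 = 1, and the invariant factors of ∂_1 are all 1, so H_0 ≅ Z.
  H_1: rank ker ∂_1 − rank ∂_2 = (10 − 4) − 5 = 1, and the invariant factors of ∂_2 are all 1, so H_1 ≅ Z.
  H_2: rank ker ∂_2 − rank ∂_3 = (5 − 5) − 0 = 0, and there is no ∂_3, so H_2 ≅ 0.

(K is a triangulation of the Möbius band.)

H_0 ≅ Z,  H_1 ≅ Z,  H_2 = 0.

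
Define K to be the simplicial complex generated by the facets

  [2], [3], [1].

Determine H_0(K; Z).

We work with the vertex ordering 1 < 2 < 3. The simplices of K, each written with vertices in increasing order, are:

  0-simplices (3): [1], [2], [3]

giving chain groups C_0 ≅ Z^3.

Computing H_k = (kernel of ∂_k) / (image of ∂_{k+1}):

  H_0: rank C_0 − rank ∂_1 = 3 − 0 = 3, and there is no ∂_1, so H_0 ≅ Z^3.

(K is a triangulation of a set of 3 points.)

H_0 ≅ Z^3.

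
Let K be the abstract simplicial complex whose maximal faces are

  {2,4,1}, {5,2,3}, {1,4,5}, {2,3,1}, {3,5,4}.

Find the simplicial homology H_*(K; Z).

Fix the vertex order 1 < 2 < 3 < 4 < 5 and write every simplex with vertices in increasing order. Then dim K = 2 and the simplices of K are:

  0-simplices (5): [1], [2], [3], [4], [5]
  1-simplices (10): [1,2], [1,3], [1,4], [1,5], [2,3], [2,4], [2,5], [3,4], [3,5], [4,5]
  2-simplices (5): [1,2,3], [1,2,4], [1,4,5], [2,3,5], [3,4,5]

Hence C_0 ≅ Z^5, C_1 ≅ Z^10, C_2 ≅ Z^5.

∂_1: C_1 → C_0 is given by ∂[p,q] = [q] − [p]. For instance
  ∂[2,5] = [5] − [2].
This gives a 5×10 integer matrix of rank 4; reducing to Smith normal form yields diagonal entries (1,1,1,1).

∂_2: C_2 → C_1 acts by ∂[p,q,r] = [q,r] − [p,r] + [p,q]. For instance
  ∂[1,4,5] = [4,5] − [1,5] + [1,4],
  ∂[2,3,5] = [3,5] − [2,5] + [2,3].
This gives a 10×5 integer matrix of rank 5; reducing to Smith normal form yields diagonal entries (1,1,1,1,1).

Now H_k = ker ∂_k / im ∂_{k+1}, so:

  H_0: rank C_0 − rank ∂_1 = 5 − 4 = 1, and the invariant factors of ∂_1 are all 1, so H_0 = Z.
  H_1: rank ker ∂_1 − rank ∂_2 = (10 − 4) − 5 = 1, and the invariant factors of ∂_2 are all 1, so H_1 = Z.
  H_2: rank ker ∂_2 − rank ∂_3 = (5 − 5) − 0 = 0, and there is no ∂_3, so H_2 = 0.

As a check, the Euler characteristic is 5 − 10 + 5 = 0, which agrees with 1 − 1 + 0 = 0.

H_0 = Z,  H_1 = Z,  H_2 = 0.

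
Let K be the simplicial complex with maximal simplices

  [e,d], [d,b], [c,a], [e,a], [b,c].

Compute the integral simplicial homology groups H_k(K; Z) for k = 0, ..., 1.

H_0 = Z,  H_1 = Z.

K has 5 vertices, 5 edges.
rank ∂_0 = 0, rank ∂_1 = 4 ⇒ b_0 = 5 − 0 − 4 = 1; all invariant factors of ∂_1 are 1 so no torsion. So H_0 = Z.
rank ∂_1 = 4, rank ∂_2 = 0 ⇒ b_1 = 5 − 4 − 0 = 1. So H_1 = Z.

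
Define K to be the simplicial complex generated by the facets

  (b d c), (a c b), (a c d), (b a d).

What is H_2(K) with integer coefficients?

H_2 ≅ Z.

We work with the vertex ordering a < b < c < d. The simplices of K, each written with vertices in increasing order, are:

  0-simplices (4): a, b, c, d
  1-simplices (6): ab, ac, ad, bc, bd, cd
  2-simplices (4): abc, abd, acd, bcd

so the chain groups are C_0 ≅ Z^4, C_1 ≅ Z^6, C_2 ≅ Z^4.

The boundary map ∂_1: C_1 → C_0 sends each edge [p,q] (with p < q) to q − p. For instance
  ∂cd = d − c.
This gives a 4×6 integer matrix of rank 3; reducing to Smith normal form yields diagonal entries (1,1,1).

Boundary ∂_2: C_2 → C_1 sends each 2-simplex [p,q,r] to [q,r] − [p,r] + [p,q]. For instance
  ∂abd = bd − ad + ab,
  ∂acd = cd − ad + ac.
As a 6×4 matrix over Z this has rank 3, with invariant factors (1,1,1).

Reading off H_k = ker ∂_k / im ∂_{k+1}:

  H_2: rank ker ∂_2 − rank ∂_3 = (4 − 3) − 0 = 1, and there is no ∂_3, so H_2 ≅ Z.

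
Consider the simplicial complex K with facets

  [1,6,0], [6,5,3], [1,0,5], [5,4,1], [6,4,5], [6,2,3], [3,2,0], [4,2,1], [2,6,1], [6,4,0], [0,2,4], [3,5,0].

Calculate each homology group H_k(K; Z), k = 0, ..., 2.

H_0 = Z,  H_1 = Z/2,  H_2 = 0.

Take the total order 0 < 1 < 2 < 3 < 4 < 5 < 6 on the vertex set. Then K (dimension 2) consists of the simplices:

  0-simplices (7): [0], [1], [2], [3], [4], [5], [6]
  1-simplices (18): [0,1], [0,2], [0,3], [0,4], [0,5], [0,6], [1,2], [1,4], [1,5], [1,6], [2,3], [2,4], [2,6], [3,5], [3,6], [4,5], [4,6], [5,6]
  2-simplices (12): [0,1,5], [0,1,6], [0,2,3], [0,2,4], [0,3,5], [0,4,6], [1,2,4], [1,2,6], [1,4,5], [2,3,6], [3,5,6], [4,5,6]

so the chain groups are C_0 ≅ Z^7, C_1 ≅ Z^18, C_2 ≅ Z^12.

Boundary ∂_1: C_1 → C_0 is given by ∂[p,q] = [q] − [p].
As a 7×18 matrix over Z this has rank 6, with invariant factors (1,1,1,1,1,1).

The boundary map ∂_2: C_2 → C_1 sends each 2-simplex [p,q,r] to [q,r] − [p,r] + [p,q]. For instance
  ∂[1,4,5] = [4,5] − [1,5] + [1,4],
  ∂[0,1,5] = [1,5] − [0,5] + [0,1].
The resulting 18×12 matrix has rank 12, and its Smith normal form has invariant factors (1,1,1,1,1,1,1,1,1,1,1,2).

Now H_k = ker ∂_k / im ∂_{k+1}, so:

  H_0: rank C_0 − rank ∂_1 = 7 − 6 = 1, and the invariant factors of ∂_1 are all 1, so H_0 ≅ Z.
  H_1: rank ker ∂_1 − rank ∂_2 = (18 − 6) − 12 = 0, and ∂_2 has invariant factor 2 > 1, so H_1 ≅ Z/2.
  H_2: rank ker ∂_2 − rank ∂_3 = (12 − 12) − 0 = 0, and there is no ∂_3, so H_2 ≅ 0.

As a check, the Euler characteristic is 7 − 18 + 12 = 1, which agrees with 1 − 0 + 0 = 1.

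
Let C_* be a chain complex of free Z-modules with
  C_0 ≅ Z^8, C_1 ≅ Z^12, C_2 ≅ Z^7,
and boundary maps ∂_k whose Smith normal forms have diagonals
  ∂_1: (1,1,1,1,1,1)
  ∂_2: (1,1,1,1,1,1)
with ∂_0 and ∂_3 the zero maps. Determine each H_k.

H_0: b_0 = 8 − 0 − 6 = 2; torsion from ∂_1 factors > 1: none. So H_0 = Z^2.
H_1: b_1 = 12 − 6 − 6 = 0; torsion from ∂_2 factors > 1: none. So H_1 = 0.
H_2: b_2 = 7 − 6 − 0 = 1; torsion from ∂_3 factors > 1: none. So H_2 = Z.

H_0 = Z^2,  H_1 = 0,  H_2 = Z.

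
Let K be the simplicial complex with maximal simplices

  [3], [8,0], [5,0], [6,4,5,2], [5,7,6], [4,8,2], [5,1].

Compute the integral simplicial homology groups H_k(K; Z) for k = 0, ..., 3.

H_0 ≅ Z^2,  H_1 ≅ Z,  H_2 = 0,  H_3 = 0.

Take the total order 0 < 1 < 2 < 3 < 4 < 5 < 6 < 7 < 8 on the vertex set. Then K (dimension 3) consists of the simplices:

  0-simplices (9): [0], [1], [2], [3], [4], [5], [6], [7], [8]
  1-simplices (13): [0,5], [0,8], [1,5], [2,4], [2,5], [2,6], [2,8], [4,5], [4,6], [4,8], [5,6], [5,7], [6,7]
  2-simplices (6): [2,4,5], [2,4,6], [2,4,8], [2,5,6], [4,5,6], [5,6,7]
  3-simplices (1): [2,4,5,6]

giving chain groups C_0 ≅ Z^9, C_1 ≅ Z^13, C_2 ≅ Z^6, C_3 ≅ Z^1.

Boundary ∂_1: C_1 → C_0 maps an edge to its endpoints' difference, ∂[p,q] = q − p.
This gives a 9×13 integer matrix of rank 7; reducing to Smith normal form yields diagonal entries (1,1,1,1,1,1,1).

∂_2: C_2 → C_1 acts by ∂[p,q,r] = [q,r] − [p,r] + [p,q]. For instance
  ∂[2,5,6] = [5,6] − [2,6] + [2,5],
  ∂[5,6,7] = [6,7] − [5,7] + [5,6].
The resulting 13×6 matrix has rank 5, and its Smith normal form has invariant factors (1,1,1,1,1).

Boundary ∂_3: C_3 → C_2 sends each 3-simplex σ to the alternating sum Σ_i (−1)^i (σ with its i-th vertex removed). For instance
  ∂[2,4,5,6] = [4,5,6] − [2,5,6] + [2,4,6] − [2,4,5].
The 6×1 boundary matrix has rank 1 and Smith normal form diag(1).

Reading off H_k = ker ∂_k / im ∂_{k+1}:

  H_0: rank C_0 − rank ∂_1 = 9 − 7 = 2, and the invariant factors of ∂_1 are all 1, so H_0 ≅ Z^2.
  H_1: rank ker ∂_1 − rank ∂_2 = (13 − 7) − 5 = 1, and the invariant factors of ∂_2 are all 1, so H_1 ≅ Z.
  H_2: rank ker ∂_2 − rank ∂_3 = (6 − 5) − 1 = 0, and the invariant factors of ∂_3 are all 1, so H_2 ≅ 0.
  H_3: rank ker ∂_3 − rank ∂_4 = (1 − 1) − 0 = 0, and there is no ∂_4, so H_3 ≅ 0.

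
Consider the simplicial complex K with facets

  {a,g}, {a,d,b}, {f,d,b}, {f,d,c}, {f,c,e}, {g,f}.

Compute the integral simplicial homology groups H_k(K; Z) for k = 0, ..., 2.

Order the vertices as a < b < c < d < e < f < g. Listing each simplex with vertices in this order, K has dimension 2 with simplices:

  0-simplices (7): a, b, c, d, e, f, g
  1-simplices (11): ab, ad, ag, bd, bf, cd, ce, cf, df, ef, fg
  2-simplices (4): abd, bdf, cdf, cef

giving chain groups C_0 ≅ Z^7, C_1 ≅ Z^11, C_2 ≅ Z^4.

The boundary map ∂_1: C_1 → C_0 maps an edge to its endpoints' difference, ∂[p,q] = q − p.
This gives a 7×11 integer matrix of rank 6; reducing to Smith normal form yields diagonal entries (1,1,1,1,1,1).

∂_2: C_2 → C_1 sends each 2-simplex [p,q,r] to [q,r] − [p,r] + [p,q]. For instance
  ∂bdf = df − bf + bd,
  ∂cef = ef − cf + ce.
The resulting 11×4 matrix has rank 4, and its Smith normal form has invariant factors (1,1,1,1).

From H_k ≅ ker(∂_k) / im(∂_{k+1}) we obtain:

  H_0: rank C_0 − rank ∂_1 = 7 − 6 = 1, and the invariant factors of ∂_1 are all 1, so H_0 = Z.
  H_1: rank ker ∂_1 − rank ∂_2 = (11 − 6) − 4 = 1, and the invariant factors of ∂_2 are all 1, so H_1 = Z.
  H_2: rank ker ∂_2 − rank ∂_3 = (4 − 4) − 0 = 0, and there is no ∂_3, so H_2 = 0.

H_0 = Z,  H_1 = Z,  H_2 = 0.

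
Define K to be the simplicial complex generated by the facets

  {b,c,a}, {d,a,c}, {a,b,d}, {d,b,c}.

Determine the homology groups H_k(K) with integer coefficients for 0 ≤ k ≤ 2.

H_0 = Z,  H_1 = 0,  H_2 = Z.

Fix the vertex order a < b < c < d and write every simplex with vertices in increasing order. Then dim K = 2 and the simplices of K are:

  0-simplices (4): a, b, c, d
  1-simplices (6): ab, ac, ad, bc, bd, cd
  2-simplices (4): abc, abd, acd, bcd

so the chain groups are C_0 ≅ Z^4, C_1 ≅ Z^6, C_2 ≅ Z^4.

The boundary map ∂_1: C_1 → C_0 sends each edge [p,q] (with p < q) to q − p. For instance
  ∂bc = c − b.
The 4×6 boundary matrix has rank 3 and Smith normal form diag(1,1,1).

Boundary ∂_2: C_2 → C_1 sends each 2-simplex [p,q,r] to [q,r] − [p,r] + [p,q]. For instance
  ∂abd = bd − ad + ab,
  ∂bcd = cd − bd + bc.
The resulting 6×4 matrix has rank 3, and its Smith normal form has invariant factors (1,1,1).

From H_k ≅ ker(∂_k) / im(∂_{k+1}) we obtain:

  H_0: rank C_0 − rank ∂_1 = 4 − 3 = 1, and the invariant factors of ∂_1 are all 1, so H_0 = Z.
  H_1: rank ker ∂_1 − rank ∂_2 = (6 − 3) − 3 = 0, and the invariant factors of ∂_2 are all 1, so H_1 = 0.
  H_2: rank ker ∂_2 − rank ∂_3 = (4 − 3) − 0 = 1, and there is no ∂_3, so H_2 = Z.

As a check, the Euler characteristic is 4 − 6 + 4 = 2, which agrees with 1 − 0 + 1 = 2.
(K is a triangulation of the 2-sphere S^2.)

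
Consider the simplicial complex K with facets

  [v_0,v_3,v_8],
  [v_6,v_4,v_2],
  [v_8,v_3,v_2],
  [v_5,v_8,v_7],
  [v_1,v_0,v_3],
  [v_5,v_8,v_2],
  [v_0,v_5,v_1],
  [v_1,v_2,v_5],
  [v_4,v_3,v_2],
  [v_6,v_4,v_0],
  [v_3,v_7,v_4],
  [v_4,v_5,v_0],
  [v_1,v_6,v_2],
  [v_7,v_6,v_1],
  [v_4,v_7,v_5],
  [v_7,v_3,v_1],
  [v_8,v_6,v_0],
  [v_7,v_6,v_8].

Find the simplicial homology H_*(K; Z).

We work with the vertex ordering v_0 < v_1 < v_2 < v_3 < v_4 < v_5 < v_6 < v_7 < v_8. The simplices of K, each written with vertices in increasing order, are:

  0-simplices (9): [v_0], [v_1], [v_2], [v_3], [v_4], [v_5], [v_6], [v_7], [v_8]
  1-simplices (27): (27 of them)
  2-simplices (18): (18 of them)

giving chain groups C_0 ≅ Z^9, C_1 ≅ Z^27, C_2 ≅ Z^18.

∂_1: C_1 → C_0 maps an edge to its endpoints' difference, ∂[p,q] = q − p. For instance
  ∂[v_0,v_6] = [v_6] − [v_0].
The resulting 9×27 matrix has rank 8, and its Smith normal form has invariant factors (1,1,1,1,1,1,1,1).

The boundary map ∂_2: C_2 → C_1 sends each 2-simplex [p,q,r] to [q,r] − [p,r] + [p,q]. For instance
  ∂[v_6,v_7,v_8] = [v_7,v_8] − [v_6,v_8] + [v_6,v_7],
  ∂[v_2,v_4,v_6] = [v_4,v_6] − [v_2,v_6] + [v_2,v_4].
As a 27×18 matrix over Z this has rank 17, with invariant factors (1,1,1,1,1,1,1,1,1,1,1,1,1,1,1,1,1).

Reading off H_k = ker ∂_k / im ∂_{k+1}:

  H_0: rank C_0 − rank ∂_1 = 9 − 8 = 1, and the invariant factors of ∂_1 are all 1, so H_0 = Z.
  H_1: rank ker ∂_1 − rank ∂_2 = (27 − 8) − 17 = 2, and the invariant factors of ∂_2 are all 1, so H_1 = Z^2.
  H_2: rank ker ∂_2 − rank ∂_3 = (18 − 17) − 0 = 1, and there is no ∂_3, so H_2 = Z.

H_0 ≅ Z,  H_1 ≅ Z^2,  H_2 ≅ Z.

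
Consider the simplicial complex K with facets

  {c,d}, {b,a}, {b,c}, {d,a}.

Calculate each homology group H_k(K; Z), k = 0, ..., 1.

H_0 = Z,  H_1 = Z.

Fix the vertex order a < b < c < d and write every simplex with vertices in increasing order. Then dim K = 1 and the simplices of K are:

  0-simplices (4): a, b, c, d
  1-simplices (4): ab, ad, bc, cd

so the chain groups are C_0 ≅ Z^4, C_1 ≅ Z^4.

∂_1: C_1 → C_0 maps an edge to its endpoints' difference, ∂[p,q] = q − p.
As a 4×4 matrix over Z this has rank 3, with invariant factors (1,1,1).

Now H_k = ker ∂_k / im ∂_{k+1}, so:

  H_0: rank C_0 − rank ∂_1 = 4 − 3 = 1, and the invariant factors of ∂_1 are all 1, so H_0 = Z.
  H_1: rank ker ∂_1 − rank ∂_2 = (4 − 3) − 0 = 1, and there is no ∂_2, so H_1 = Z.

As a check, the Euler characteristic is 4 − 4 = 0, which agrees with 1 − 1 = 0.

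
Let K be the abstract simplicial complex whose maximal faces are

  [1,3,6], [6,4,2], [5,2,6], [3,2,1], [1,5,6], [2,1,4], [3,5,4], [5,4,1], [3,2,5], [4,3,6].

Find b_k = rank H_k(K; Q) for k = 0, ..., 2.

b_0 = 1, b_1 = 0, b_2 = 0.

Take the total order 1 < 2 < 3 < 4 < 5 < 6 on the vertex set. Then K (dimension 2) consists of the simplices:

  0-simplices (6): [1], [2], [3], [4], [5], [6]
  1-simplices (15): [1,2], [1,3], [1,4], [1,5], [1,6], [2,3], [2,4], [2,5], [2,6], [3,4], [3,5], [3,6], [4,5], [4,6], [5,6]
  2-simplices (10): [1,2,3], [1,2,4], [1,3,6], [1,4,5], [1,5,6], [2,3,5], [2,4,6], [2,5,6], [3,4,5], [3,4,6]

giving chain groups C_0 ≅ Z^6, C_1 ≅ Z^15, C_2 ≅ Z^10.

∂_1: C_1 → C_0 sends each edge [p,q] (with p < q) to q − p. For instance
  ∂[1,3] = [3] − [1].
The resulting 6×15 matrix has rank 5, and its Smith normal form has invariant factors (1,1,1,1,1).

Boundary ∂_2: C_2 → C_1 acts by ∂[p,q,r] = [q,r] − [p,r] + [p,q]. For instance
  ∂[1,2,4] = [2,4] − [1,4] + [1,2],
  ∂[1,4,5] = [4,5] − [1,5] + [1,4].
The 15×10 boundary matrix has rank 10 and Smith normal form diag(1,1,1,1,1,1,1,1,1,2).

From H_k ≅ ker(∂_k) / im(∂_{k+1}) we obtain:

  H_0: rank C_0 − rank ∂_1 = 6 − 5 = 1, and the invariant factors of ∂_1 are all 1, so H_0 ≅ Z.
  H_1: rank ker ∂_1 − rank ∂_2 = (15 − 5) − 10 = 0, and ∂_2 has invariant factor 2 > 1, so H_1 ≅ Z/2.
  H_2: rank ker ∂_2 − rank ∂_3 = (10 − 10) − 0 = 0, and there is no ∂_3, so H_2 ≅ 0.

Hence the Betti numbers are b_0 = 1, b_1 = 0, b_2 = 0.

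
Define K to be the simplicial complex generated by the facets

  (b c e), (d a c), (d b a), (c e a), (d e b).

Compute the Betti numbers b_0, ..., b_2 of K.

K has 5 vertices, 10 edges, 5 triangles.
rank ∂_0 = 0, rank ∂_1 = 4 ⇒ b_0 = 5 − 0 − 4 = 1; all invariant factors of ∂_1 are 1 so no torsion. So H_0 = Z.
rank ∂_1 = 4, rank ∂_2 = 5 ⇒ b_1 = 10 − 4 − 5 = 1; all invariant factors of ∂_2 are 1 so no torsion. So H_1 = Z.
rank ∂_2 = 5, rank ∂_3 = 0 ⇒ b_2 = 5 − 5 − 0 = 0. So H_2 = 0.

b_0 = 1, b_1 = 1, b_2 = 0.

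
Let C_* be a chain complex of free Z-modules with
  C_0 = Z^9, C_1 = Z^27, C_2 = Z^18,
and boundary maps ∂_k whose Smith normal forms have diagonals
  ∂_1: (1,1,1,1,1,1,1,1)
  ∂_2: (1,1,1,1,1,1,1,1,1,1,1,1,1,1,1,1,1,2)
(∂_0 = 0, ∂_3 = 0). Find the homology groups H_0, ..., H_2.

H_0 = Z,  H_1 = Z ⊕ Z_2,  H_2 = 0.

H_0: b_0 = 9 − 0 − 8 = 1; torsion from ∂_1 factors > 1: none. So H_0 = Z.
H_1: b_1 = 27 − 8 − 18 = 1; torsion from ∂_2 factors > 1: [2]. So H_1 = Z ⊕ Z_2.
H_2: b_2 = 18 − 18 − 0 = 0; torsion from ∂_3 factors > 1: none. So H_2 = 0.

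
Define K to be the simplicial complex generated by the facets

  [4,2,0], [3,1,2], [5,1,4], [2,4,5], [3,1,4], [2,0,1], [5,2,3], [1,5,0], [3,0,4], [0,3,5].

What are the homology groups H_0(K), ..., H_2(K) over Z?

H_0 = Z,  H_1 = Z_2,  H_2 = 0.

Order the vertices as 0 < 1 < 2 < 3 < 4 < 5. Listing each simplex with vertices in this order, K has dimension 2 with simplices:

  0-simplices (6): [0], [1], [2], [3], [4], [5]
  1-simplices (15): [0,1], [0,2], [0,3], [0,4], [0,5], [1,2], [1,3], [1,4], [1,5], [2,3], [2,4], [2,5], [3,4], [3,5], [4,5]
  2-simplices (10): [0,1,2], [0,1,5], [0,2,4], [0,3,4], [0,3,5], [1,2,3], [1,3,4], [1,4,5], [2,3,5], [2,4,5]

so the chain groups are C_0 ≅ Z^6, C_1 ≅ Z^15, C_2 ≅ Z^10.

The boundary map ∂_1: C_1 → C_0 sends each edge [p,q] (with p < q) to q − p. For instance
  ∂[4,5] = [5] − [4].
The resulting 6×15 matrix has rank 5, and its Smith normal form has invariant factors (1,1,1,1,1).

The boundary map ∂_2: C_2 → C_1 maps a triangle to the signed sum of its edges. For instance
  ∂[1,2,3] = [2,3] − [1,3] + [1,2],
  ∂[0,3,4] = [3,4] − [0,4] + [0,3].
This gives a 15×10 integer matrix of rank 10; reducing to Smith normal form yields diagonal entries (1,1,1,1,1,1,1,1,1,2).

Computing H_k = (kernel of ∂_k) / (image of ∂_{k+1}):

  H_0: rank C_0 − rank ∂_1 = 6 − 5 = 1, and the invariant factors of ∂_1 are all 1, so H_0 = Z.
  H_1: rank ker ∂_1 − rank ∂_2 = (15 − 5) − 10 = 0, and ∂_2 has invariant factor 2 > 1, so H_1 = Z_2.
  H_2: rank ker ∂_2 − rank ∂_3 = (10 − 10) − 0 = 0, and there is no ∂_3, so H_2 = 0.

(K is a triangulation of the real projective plane RP^2.)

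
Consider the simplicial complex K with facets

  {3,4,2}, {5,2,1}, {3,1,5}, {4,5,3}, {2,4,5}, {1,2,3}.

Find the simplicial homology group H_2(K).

Fix the vertex order 1 < 2 < 3 < 4 < 5 and write every simplex with vertices in increasing order. Then dim K = 2 and the simplices of K are:

  0-simplices (5): [1], [2], [3], [4], [5]
  1-simplices (9): [1,2], [1,3], [1,5], [2,3], [2,4], [2,5], [3,4], [3,5], [4,5]
  2-simplices (6): [1,2,3], [1,2,5], [1,3,5], [2,3,4], [2,4,5], [3,4,5]

so the chain groups are C_0 ≅ Z^5, C_1 ≅ Z^9, C_2 ≅ Z^6.

Boundary ∂_1: C_1 → C_0 sends each edge [p,q] (with p < q) to q − p.
The resulting 5×9 matrix has rank 4, and its Smith normal form has invariant factors (1,1,1,1).

∂_2: C_2 → C_1 sends each 2-simplex [p,q,r] to [q,r] − [p,r] + [p,q]. For instance
  ∂[2,4,5] = [4,5] − [2,5] + [2,4],
  ∂[1,2,5] = [2,5] − [1,5] + [1,2].
The 9×6 boundary matrix has rank 5 and Smith normal form diag(1,1,1,1,1).

From H_k ≅ ker(∂_k) / im(∂_{k+1}) we obtain:

  H_2: rank ker ∂_2 − rank ∂_3 = (6 − 5) − 0 = 1, and there is no ∂_3, so H_2 = Z.

(K is a triangulation of the 2-sphere S^2.)

H_2 = Z.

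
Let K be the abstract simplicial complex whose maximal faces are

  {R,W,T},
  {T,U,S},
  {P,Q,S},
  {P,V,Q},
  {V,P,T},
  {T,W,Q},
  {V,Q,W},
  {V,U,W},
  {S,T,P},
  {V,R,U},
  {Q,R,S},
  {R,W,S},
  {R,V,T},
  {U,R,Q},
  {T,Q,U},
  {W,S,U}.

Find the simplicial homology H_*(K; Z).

K has 8 vertices, 24 edges, 16 triangles.
rank ∂_0 = 0, rank ∂_1 = 7 ⇒ b_0 = 8 − 0 − 7 = 1; all invariant factors of ∂_1 are 1 so no torsion. So H_0 ≅ Z.
rank ∂_1 = 7, rank ∂_2 = 15 ⇒ b_1 = 24 − 7 − 15 = 2; all invariant factors of ∂_2 are 1 so no torsion. So H_1 ≅ Z^2.
rank ∂_2 = 15, rank ∂_3 = 0 ⇒ b_2 = 16 − 15 − 0 = 1. So H_2 ≅ Z.

H_0 = Z,  H_1 = Z^2,  H_2 = Z.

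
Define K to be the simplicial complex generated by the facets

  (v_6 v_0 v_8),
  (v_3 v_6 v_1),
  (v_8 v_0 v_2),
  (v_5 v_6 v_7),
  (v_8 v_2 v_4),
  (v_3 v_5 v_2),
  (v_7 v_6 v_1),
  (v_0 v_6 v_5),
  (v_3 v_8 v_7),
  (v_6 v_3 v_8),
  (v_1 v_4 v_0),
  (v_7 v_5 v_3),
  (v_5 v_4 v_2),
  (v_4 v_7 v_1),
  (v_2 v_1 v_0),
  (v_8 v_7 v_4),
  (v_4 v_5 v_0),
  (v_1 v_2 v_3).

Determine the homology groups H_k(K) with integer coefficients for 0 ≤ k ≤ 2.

We work with the vertex ordering v_0 < v_1 < v_2 < v_3 < v_4 < v_5 < v_6 < v_7 < v_8. The simplices of K, each written with vertices in increasing order, are:

  0-simplices (9): [v_0], [v_1], [v_2], [v_3], [v_4], [v_5], [v_6], [v_7], [v_8]
  1-simplices (27): (27 of them)
  2-simplices (18): (18 of them)

Hence C_0 ≅ Z^9, C_1 ≅ Z^27, C_2 ≅ Z^18.

∂_1: C_1 → C_0 maps an edge to its endpoints' difference, ∂[p,q] = q − p.
This gives a 9×27 integer matrix of rank 8; reducing to Smith normal form yields diagonal entries (1,1,1,1,1,1,1,1).

The boundary map ∂_2: C_2 → C_1 maps a triangle to the signed sum of its edges. For instance
  ∂[v_3,v_7,v_8] = [v_7,v_8] − [v_3,v_8] + [v_3,v_7],
  ∂[v_0,v_4,v_5] = [v_4,v_5] − [v_0,v_5] + [v_0,v_4].
As a 27×18 matrix over Z this has rank 18, with invariant factors (1,1,1,1,1,1,1,1,1,1,1,1,1,1,1,1,1,2).

Reading off H_k = ker ∂_k / im ∂_{k+1}:

  H_0: rank C_0 − rank ∂_1 = 9 − 8 = 1, and the invariant factors of ∂_1 are all 1, so H_0 = Z.
  H_1: rank ker ∂_1 − rank ∂_2 = (27 − 8) − 18 = 1, and ∂_2 has invariant factor 2 > 1, so H_1 = Z ⊕ Z/2Z.
  H_2: rank ker ∂_2 − rank ∂_3 = (18 − 18) − 0 = 0, and there is no ∂_3, so H_2 = 0.

As a check, the Euler characteristic is 9 − 27 + 18 = 0, which agrees with 1 − 1 + 0 = 0.
(K is a triangulation of the Klein bottle.)

H_0 ≅ Z,  H_1 ≅ Z ⊕ Z/2Z,  H_2 = 0.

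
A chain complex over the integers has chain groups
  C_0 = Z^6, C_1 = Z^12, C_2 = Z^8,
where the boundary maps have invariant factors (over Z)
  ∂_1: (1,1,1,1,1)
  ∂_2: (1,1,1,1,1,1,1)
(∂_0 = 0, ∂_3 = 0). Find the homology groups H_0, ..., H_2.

H_0: b_0 = 6 − 0 − 5 = 1; torsion from ∂_1 factors > 1: none. So H_0 ≅ Z.
H_1: b_1 = 12 − 5 − 7 = 0; torsion from ∂_2 factors > 1: none. So H_1 ≅ 0.
H_2: b_2 = 8 − 7 − 0 = 1; torsion from ∂_3 factors > 1: none. So H_2 ≅ Z.

H_0 ≅ Z,  H_1 = 0,  H_2 ≅ Z.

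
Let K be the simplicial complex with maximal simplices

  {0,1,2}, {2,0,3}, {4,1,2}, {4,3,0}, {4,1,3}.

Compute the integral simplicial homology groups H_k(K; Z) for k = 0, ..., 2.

Order the vertices as 0 < 1 < 2 < 3 < 4. Listing each simplex with vertices in this order, K has dimension 2 with simplices:

  0-simplices (5): [0], [1], [2], [3], [4]
  1-simplices (10): [0,1], [0,2], [0,3], [0,4], [1,2], [1,3], [1,4], [2,3], [2,4], [3,4]
  2-simplices (5): [0,1,2], [0,2,3], [0,3,4], [1,2,4], [1,3,4]

Hence C_0 ≅ Z^5, C_1 ≅ Z^10, C_2 ≅ Z^5.

The boundary map ∂_1: C_1 → C_0 is given by ∂[p,q] = [q] − [p]. For instance
  ∂[0,1] = [1] − [0].
This gives a 5×10 integer matrix of rank 4; reducing to Smith normal form yields diagonal entries (1,1,1,1).

Boundary ∂_2: C_2 → C_1 sends each 2-simplex [p,q,r] to [q,r] − [p,r] + [p,q]. For instance
  ∂[0,1,2] = [1,2] − [0,2] + [0,1],
  ∂[1,2,4] = [2,4] − [1,4] + [1,2].
The resulting 10×5 matrix has rank 5, and its Smith normal form has invariant factors (1,1,1,1,1).

Computing H_k = (kernel of ∂_k) / (image of ∂_{k+1}):

  H_0: rank C_0 − rank ∂_1 = 5 − 4 = 1, and the invariant factors of ∂_1 are all 1, so H_0 ≅ Z.
  H_1: rank ker ∂_1 − rank ∂_2 = (10 − 4) − 5 = 1, and the invariant factors of ∂_2 are all 1, so H_1 ≅ Z.
  H_2: rank ker ∂_2 − rank ∂_3 = (5 − 5) − 0 = 0, and there is no ∂_3, so H_2 ≅ 0.

(K is a triangulation of the Möbius band.)

H_0 = Z,  H_1 = Z,  H_2 = 0.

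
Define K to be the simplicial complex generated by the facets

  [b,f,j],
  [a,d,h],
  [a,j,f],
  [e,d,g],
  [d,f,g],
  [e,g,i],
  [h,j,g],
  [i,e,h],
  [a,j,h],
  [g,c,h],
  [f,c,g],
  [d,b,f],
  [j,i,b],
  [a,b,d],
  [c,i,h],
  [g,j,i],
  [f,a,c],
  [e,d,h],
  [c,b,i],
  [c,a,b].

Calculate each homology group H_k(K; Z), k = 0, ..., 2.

Take the total order a < b < c < d < e < f < g < h < i < j on the vertex set. Then K (dimension 2) consists of the simplices:

  0-simplices (10): a, b, c, d, e, f, g, h, i, j
  1-simplices (30): ab, ac, ad, af, ah, aj, bc, bd, bf, bi, bj, cf, cg, ch, ci, de, df, dg, dh, eg, eh, ei, fg, fj, gh, gi, gj, hi, hj, ij
  2-simplices (20): abc, abd, acf, adh, afj, ahj, bci, bdf, bfj, bij, cfg, cgh, chi, deg, deh, dfg, egi, ehi, ghj, gij

Hence C_0 ≅ Z^10, C_1 ≅ Z^30, C_2 ≅ Z^20.

∂_1: C_1 → C_0 maps an edge to its endpoints' difference, ∂[p,q] = q − p.
The resulting 10×30 matrix has rank 9, and its Smith normal form has invariant factors (1,1,1,1,1,1,1,1,1).

∂_2: C_2 → C_1 acts by ∂[p,q,r] = [q,r] − [p,r] + [p,q]. For instance
  ∂abd = bd − ad + ab,
  ∂gij = ij − gj + gi.
The 30×20 boundary matrix has rank 20 and Smith normal form diag(1,1,1,1,1,1,1,1,1,1,1,1,1,1,1,1,1,1,1,2).

Reading off H_k = ker ∂_k / im ∂_{k+1}:

  H_0: rank C_0 − rank ∂_1 = 10 − 9 = 1, and the invariant factors of ∂_1 are all 1, so H_0 = Z.
  H_1: rank ker ∂_1 − rank ∂_2 = (30 − 9) − 20 = 1, and ∂_2 has invariant factor 2 > 1, so H_1 = Z ⊕ Z/2.
  H_2: rank ker ∂_2 − rank ∂_3 = (20 − 20) − 0 = 0, and there is no ∂_3, so H_2 = 0.

As a check, the Euler characteristic is 10 − 30 + 20 = 0, which agrees with 1 − 1 + 0 = 0.

H_0 = Z,  H_1 = Z ⊕ Z/2,  H_2 = 0.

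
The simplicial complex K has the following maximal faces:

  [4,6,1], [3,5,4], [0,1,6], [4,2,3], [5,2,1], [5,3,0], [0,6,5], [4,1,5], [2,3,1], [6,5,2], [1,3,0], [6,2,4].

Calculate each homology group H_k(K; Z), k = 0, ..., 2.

Fix the vertex order 0 < 1 < 2 < 3 < 4 < 5 < 6 and write every simplex with vertices in increasing order. Then dim K = 2 and the simplices of K are:

  0-simplices (7): [0], [1], [2], [3], [4], [5], [6]
  1-simplices (18): [0,1], [0,3], [0,5], [0,6], [1,2], [1,3], [1,4], [1,5], [1,6], [2,3], [2,4], [2,5], [2,6], [3,4], [3,5], [4,5], [4,6], [5,6]
  2-simplices (12): [0,1,3], [0,1,6], [0,3,5], [0,5,6], [1,2,3], [1,2,5], [1,4,5], [1,4,6], [2,3,4], [2,4,6], [2,5,6], [3,4,5]

giving chain groups C_0 ≅ Z^7, C_1 ≅ Z^18, C_2 ≅ Z^12.

∂_1: C_1 → C_0 maps an edge to its endpoints' difference, ∂[p,q] = q − p.
The 7×18 boundary matrix has rank 6 and Smith normal form diag(1,1,1,1,1,1).

Boundary ∂_2: C_2 → C_1 maps a triangle to the signed sum of its edges. For instance
  ∂[2,3,4] = [3,4] − [2,4] + [2,3],
  ∂[1,4,5] = [4,5] − [1,5] + [1,4].
This gives a 18×12 integer matrix of rank 12; reducing to Smith normal form yields diagonal entries (1,1,1,1,1,1,1,1,1,1,1,2).

Now H_k = ker ∂_k / im ∂_{k+1}, so:

  H_0: rank C_0 − rank ∂_1 = 7 − 6 = 1, and the invariant factors of ∂_1 are all 1, so H_0 = Z.
  H_1: rank ker ∂_1 − rank ∂_2 = (18 − 6) − 12 = 0, and ∂_2 has invariant factor 2 > 1, so H_1 = Z/2.
  H_2: rank ker ∂_2 − rank ∂_3 = (12 − 12) − 0 = 0, and there is no ∂_3, so H_2 = 0.

H_0 = Z,  H_1 = Z/2,  H_2 = 0.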